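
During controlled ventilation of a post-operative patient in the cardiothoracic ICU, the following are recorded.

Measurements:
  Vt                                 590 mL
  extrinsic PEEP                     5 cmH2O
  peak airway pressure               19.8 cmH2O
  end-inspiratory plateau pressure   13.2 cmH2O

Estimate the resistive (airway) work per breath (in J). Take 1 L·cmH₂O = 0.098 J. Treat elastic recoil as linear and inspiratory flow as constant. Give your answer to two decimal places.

0.38

With constant inspiratory flow the resistive pressure is constant at PIP − Pplat = 19.8 − 13.2 = 6.6 cmH2O, so resistive work = 6.6 × 0.590 = 3.894 L·cmH2O.
× 0.098 J/(L·cmH2O) → 0.3816 J.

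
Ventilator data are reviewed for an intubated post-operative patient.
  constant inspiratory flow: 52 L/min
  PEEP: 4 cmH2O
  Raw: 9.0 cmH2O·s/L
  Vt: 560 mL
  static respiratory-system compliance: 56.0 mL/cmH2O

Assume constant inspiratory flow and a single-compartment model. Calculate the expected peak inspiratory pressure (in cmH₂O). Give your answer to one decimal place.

Flow: 52 L/min ÷ 60 = 0.8667 L/s.
Equation of motion (constant flow): PIP = Vt/C + R·V̇ + PEEP.
PIP = 560/56.0 + 9.0×0.8667 + 4 = 10.0 + 7.8 + 4 = 21.8 cmH2O.

21.8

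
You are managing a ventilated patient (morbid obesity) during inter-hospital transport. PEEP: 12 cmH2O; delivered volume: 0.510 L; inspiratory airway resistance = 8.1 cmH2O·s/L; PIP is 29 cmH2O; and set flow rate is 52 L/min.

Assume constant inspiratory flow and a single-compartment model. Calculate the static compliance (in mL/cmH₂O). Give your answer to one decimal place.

Flow: 52 L/min ÷ 60 = 0.8667 L/s.
Equation of motion (constant flow): PIP = Vt/C + R·V̇ + PEEP.
Vt/C = PIP − R·V̇ − PEEP = 29 − 8.1×0.8667 − 12 = 29 − 7.02 − 12 = 9.98 cmH2O.
C = Vt / 9.98 = 510 / 9.98 = 51.102 mL/cmH2O.

51.1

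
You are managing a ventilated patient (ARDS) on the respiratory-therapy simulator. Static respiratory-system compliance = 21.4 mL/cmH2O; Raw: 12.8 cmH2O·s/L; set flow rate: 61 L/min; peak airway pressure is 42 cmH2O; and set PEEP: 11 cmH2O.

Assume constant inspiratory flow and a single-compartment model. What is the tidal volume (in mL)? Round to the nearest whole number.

385

Flow: 61 L/min ÷ 60 = 1.0167 L/s.
Equation of motion (constant flow): PIP = Vt/C + R·V̇ + PEEP.
Vt/C = PIP − R·V̇ − PEEP = 42 − 13.014 − 11 = 17.986 cmH2O.
Vt = C × 17.986 = 21.4 × 17.986 = 384.9 mL.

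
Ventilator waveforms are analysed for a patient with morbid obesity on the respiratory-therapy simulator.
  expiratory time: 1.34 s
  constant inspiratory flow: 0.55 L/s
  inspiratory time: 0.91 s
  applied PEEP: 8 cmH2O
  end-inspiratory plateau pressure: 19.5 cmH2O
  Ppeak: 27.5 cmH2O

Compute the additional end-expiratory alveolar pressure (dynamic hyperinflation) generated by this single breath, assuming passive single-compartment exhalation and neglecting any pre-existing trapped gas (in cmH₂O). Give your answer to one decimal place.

Vt = flow × Ti = 0.55 L/s × 0.91 s × 1000 mL/L = 500.5 mL.
R = (PIP − Pplat)/V̇ = (27.5 − 19.5) / 0.55 = 8.0/0.55 = 14.545 cmH2O·s/L.
C = Vt/(Pplat − PEEP) = 500.5 / (19.5 − 8) = 500.5/11.5 = 43.522 mL/cmH2O.
τ = R × C = 14.545 × 0.04352 L/cmH2O = 0.633 s.
Fraction remaining = e^(−Te/τ) = e^(−1.34/0.633) = 0.1204; trapped volume = 500.5 × 0.1204 = 60.26 mL.
Additional alveolar pressure from trapping ≈ V_trapped / C = 60.26 / 43.522 = 1.385 cmH2O.

1.4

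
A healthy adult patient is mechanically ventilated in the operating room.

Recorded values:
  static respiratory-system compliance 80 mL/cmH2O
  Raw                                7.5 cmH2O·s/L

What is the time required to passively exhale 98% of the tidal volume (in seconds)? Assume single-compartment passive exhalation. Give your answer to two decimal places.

τ = R × C = 7.5 × 80 mL/cmH2O = 7.5 × 0.080 L/cmH2O = 0.6 s.
Exhaled fraction f = 1 − e^(−t/τ) → t = −τ·ln(1 − f) = −0.6·ln(0.02) = 2.347 s.

2.35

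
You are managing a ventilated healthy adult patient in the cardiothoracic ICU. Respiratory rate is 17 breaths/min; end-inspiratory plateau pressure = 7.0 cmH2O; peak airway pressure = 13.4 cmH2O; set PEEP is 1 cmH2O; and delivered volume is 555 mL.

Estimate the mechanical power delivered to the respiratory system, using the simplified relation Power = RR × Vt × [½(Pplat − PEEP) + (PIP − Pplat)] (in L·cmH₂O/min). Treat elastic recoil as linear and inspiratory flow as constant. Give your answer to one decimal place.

88.7

Per-breath work = Vt × [½(Pplat−PEEP) + (PIP−Pplat)] = 0.555 × [0.5×6.0 + 6.4] = 0.555 × 9.4 = 5.217 L·cmH2O.
Power = 17 × 5.217 = 88.689 L·cmH2O/min.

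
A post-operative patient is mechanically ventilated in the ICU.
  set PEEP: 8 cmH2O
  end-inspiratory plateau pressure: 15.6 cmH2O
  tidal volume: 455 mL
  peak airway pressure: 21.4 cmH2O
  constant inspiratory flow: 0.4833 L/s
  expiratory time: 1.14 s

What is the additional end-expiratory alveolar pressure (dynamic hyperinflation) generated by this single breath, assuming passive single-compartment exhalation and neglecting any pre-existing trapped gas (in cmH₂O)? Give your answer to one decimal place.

R = (PIP − Pplat)/V̇ = (21.4 − 15.6) / 0.4833 = 5.8/0.4833 = 12.001 cmH2O·s/L.
C = Vt/(Pplat − PEEP) = 455.0 / (15.6 − 8) = 455.0/7.6 = 59.868 mL/cmH2O.
τ = R × C = 12.001 × 0.05987 L/cmH2O = 0.7185 s.
Fraction remaining = e^(−Te/τ) = e^(−1.14/0.7185) = 0.2046; trapped volume = 455.0 × 0.2046 = 93.093 mL.
Additional alveolar pressure from trapping ≈ V_trapped / C = 93.093 / 59.868 = 1.555 cmH2O.

1.6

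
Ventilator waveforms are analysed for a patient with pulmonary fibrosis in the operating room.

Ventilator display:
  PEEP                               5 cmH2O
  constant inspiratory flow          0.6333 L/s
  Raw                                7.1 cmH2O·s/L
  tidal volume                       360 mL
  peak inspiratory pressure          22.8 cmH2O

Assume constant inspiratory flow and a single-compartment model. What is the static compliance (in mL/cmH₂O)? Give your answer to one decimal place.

27.1

Equation of motion (constant flow): PIP = Vt/C + R·V̇ + PEEP.
Vt/C = PIP − R·V̇ − PEEP = 22.8 − 7.1×0.6333 − 5 = 22.8 − 4.496 − 5 = 13.304 cmH2O.
C = Vt / 13.304 = 360 / 13.304 = 27.06 mL/cmH2O.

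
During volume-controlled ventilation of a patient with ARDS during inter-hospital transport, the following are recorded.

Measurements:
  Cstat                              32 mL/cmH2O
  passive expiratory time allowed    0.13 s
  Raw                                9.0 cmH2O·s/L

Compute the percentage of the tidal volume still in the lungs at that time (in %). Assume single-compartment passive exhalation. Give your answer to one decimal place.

63.7

τ = R × C = 9.0 × 32 mL/cmH2O = 9.0 × 0.032 L/cmH2O = 0.288 s.
Passive exhalation: V(t)/V₀ = e^(−t/τ) = e^(−0.13/0.288) = 0.6367.
Fraction remaining = 0.6367 → 63.67%.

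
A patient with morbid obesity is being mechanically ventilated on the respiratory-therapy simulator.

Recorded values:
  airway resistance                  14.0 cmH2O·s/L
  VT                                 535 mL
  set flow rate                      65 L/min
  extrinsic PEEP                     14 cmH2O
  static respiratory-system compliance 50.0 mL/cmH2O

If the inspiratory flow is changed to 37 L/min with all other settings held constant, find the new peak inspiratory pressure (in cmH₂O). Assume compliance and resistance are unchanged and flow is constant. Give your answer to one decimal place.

33.3

Flow: 65 L/min ÷ 60 = 1.0833 L/s.
New flow: 37 L/min ÷ 60 = 0.6167 L/s.
PIP = Vt/C + R·V̇ + PEEP (constant-flow equation of motion).
Only the resistive term changes: ΔPIP = R × ΔV̇ = 14.0 × (0.6167 − 1.0833) = 14.0 × -0.4666 = -6.532 cmH2O.
Original PIP = 535/50.0 + 14.0×1.0833 + 14 = 39.866 cmH2O; new PIP = 39.866 + (-6.532) = 33.334 cmH2O.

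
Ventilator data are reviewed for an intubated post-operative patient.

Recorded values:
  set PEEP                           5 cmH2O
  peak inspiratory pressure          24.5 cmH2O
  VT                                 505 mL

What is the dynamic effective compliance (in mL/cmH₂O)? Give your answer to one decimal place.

Dynamic compliance = Vt / (PIP − PEEP) = 505 / (24.5 − 5) = 505 / 19.5 = 25.897 mL/cmH2O.

25.9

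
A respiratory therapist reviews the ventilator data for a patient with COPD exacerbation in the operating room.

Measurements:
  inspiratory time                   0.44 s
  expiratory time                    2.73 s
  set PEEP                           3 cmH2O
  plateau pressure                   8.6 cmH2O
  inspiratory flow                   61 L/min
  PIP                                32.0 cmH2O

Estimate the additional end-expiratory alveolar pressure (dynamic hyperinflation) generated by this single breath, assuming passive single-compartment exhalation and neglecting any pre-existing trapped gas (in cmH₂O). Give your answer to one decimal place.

Flow: 61 L/min ÷ 60 = 1.0167 L/s.
Vt = flow × Ti = 1.0167 L/s × 0.44 s × 1000 mL/L = 447.35 mL.
R = (PIP − Pplat)/V̇ = (32.0 − 8.6) / 1.0167 = 23.4/1.0167 = 23.016 cmH2O·s/L.
C = Vt/(Pplat − PEEP) = 447.35 / (8.6 − 3) = 447.35/5.6 = 79.884 mL/cmH2O.
τ = R × C = 23.016 × 0.07988 L/cmH2O = 1.839 s.
Fraction remaining = e^(−Te/τ) = e^(−2.73/1.839) = 0.2266; trapped volume = 447.35 × 0.2266 = 101.37 mL.
Additional alveolar pressure from trapping ≈ V_trapped / C = 101.37 / 79.884 = 1.269 cmH2O.

1.3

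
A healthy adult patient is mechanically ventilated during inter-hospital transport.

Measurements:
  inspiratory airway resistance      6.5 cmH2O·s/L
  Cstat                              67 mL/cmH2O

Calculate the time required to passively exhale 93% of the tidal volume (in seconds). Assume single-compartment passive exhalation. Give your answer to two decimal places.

τ = R × C = 6.5 × 67 mL/cmH2O = 6.5 × 0.067 L/cmH2O = 0.4355 s.
Exhaled fraction f = 1 − e^(−t/τ) → t = −τ·ln(1 − f) = −0.4355·ln(0.07) = 1.158 s.

1.16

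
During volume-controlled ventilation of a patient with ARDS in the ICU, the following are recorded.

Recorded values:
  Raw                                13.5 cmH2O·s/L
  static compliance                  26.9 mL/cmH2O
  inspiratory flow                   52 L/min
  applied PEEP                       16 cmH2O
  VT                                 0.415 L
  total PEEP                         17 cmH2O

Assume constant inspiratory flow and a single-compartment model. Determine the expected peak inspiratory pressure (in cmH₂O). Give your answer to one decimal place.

Flow: 52 L/min ÷ 60 = 0.8667 L/s.
Total PEEP = 17 cmH2O (set 16 + intrinsic 1); this is the baseline alveolar pressure.
Equation of motion (constant flow): PIP = Vt/C + R·V̇ + PEEP.
PIP = 415/26.9 + 13.5×0.8667 + 17 = 15.428 + 11.7 + 17 = 44.128 cmH2O.

44.1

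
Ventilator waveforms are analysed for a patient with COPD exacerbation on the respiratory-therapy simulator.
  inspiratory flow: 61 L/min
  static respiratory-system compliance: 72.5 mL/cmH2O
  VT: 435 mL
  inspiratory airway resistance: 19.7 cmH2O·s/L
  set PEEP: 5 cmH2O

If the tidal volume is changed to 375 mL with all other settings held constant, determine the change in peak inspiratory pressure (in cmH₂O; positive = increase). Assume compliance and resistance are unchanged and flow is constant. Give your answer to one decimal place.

PIP = Vt/C + R·V̇ + PEEP (constant-flow equation of motion).
Only the elastic term changes: ΔPIP = ΔVt / C = (375 − 435) / 72.5 = -0.8276 cmH2O.

-0.8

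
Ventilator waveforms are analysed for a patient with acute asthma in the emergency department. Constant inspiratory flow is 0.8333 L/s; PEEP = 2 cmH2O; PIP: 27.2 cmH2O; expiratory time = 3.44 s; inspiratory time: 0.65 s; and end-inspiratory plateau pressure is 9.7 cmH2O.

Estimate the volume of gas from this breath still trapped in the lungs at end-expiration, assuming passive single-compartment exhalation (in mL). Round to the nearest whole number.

Vt = flow × Ti = 0.8333 L/s × 0.65 s × 1000 mL/L = 541.65 mL.
R = (PIP − Pplat)/V̇ = (27.2 − 9.7) / 0.8333 = 17.5/0.8333 = 21.001 cmH2O·s/L.
C = Vt/(Pplat − PEEP) = 541.65 / (9.7 − 2) = 541.65/7.7 = 70.344 mL/cmH2O.
τ = R × C = 21.001 × 0.07034 L/cmH2O = 1.477 s.
Fraction remaining = e^(−Te/τ) = e^(−3.44/1.477) = 0.09739.
Trapped volume = 541.65 × 0.09739 = 52.751 mL.

53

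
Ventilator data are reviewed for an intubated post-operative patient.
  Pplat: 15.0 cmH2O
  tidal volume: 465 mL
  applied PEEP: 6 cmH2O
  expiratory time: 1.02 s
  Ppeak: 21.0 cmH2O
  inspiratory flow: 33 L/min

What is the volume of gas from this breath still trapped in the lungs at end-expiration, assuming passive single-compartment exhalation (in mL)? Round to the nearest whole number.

Flow: 33 L/min ÷ 60 = 0.55 L/s.
R = (PIP − Pplat)/V̇ = (21.0 − 15.0) / 0.55 = 6.0/0.55 = 10.909 cmH2O·s/L.
C = Vt/(Pplat − PEEP) = 465.0 / (15.0 − 6) = 465.0/9.0 = 51.667 mL/cmH2O.
τ = R × C = 10.909 × 0.05167 L/cmH2O = 0.5637 s.
Fraction remaining = e^(−Te/τ) = e^(−1.02/0.5637) = 0.1637.
Trapped volume = 465.0 × 0.1637 = 76.121 mL.

76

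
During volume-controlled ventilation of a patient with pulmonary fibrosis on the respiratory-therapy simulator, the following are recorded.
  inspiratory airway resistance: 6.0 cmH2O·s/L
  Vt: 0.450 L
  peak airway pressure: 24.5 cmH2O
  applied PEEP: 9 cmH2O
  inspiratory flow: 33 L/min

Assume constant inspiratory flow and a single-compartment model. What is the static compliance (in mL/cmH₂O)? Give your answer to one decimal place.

Flow: 33 L/min ÷ 60 = 0.55 L/s.
Equation of motion (constant flow): PIP = Vt/C + R·V̇ + PEEP.
Vt/C = PIP − R·V̇ − PEEP = 24.5 − 6.0×0.55 − 9 = 24.5 − 3.3 − 9 = 12.2 cmH2O.
C = Vt / 12.2 = 450 / 12.2 = 36.885 mL/cmH2O.

36.9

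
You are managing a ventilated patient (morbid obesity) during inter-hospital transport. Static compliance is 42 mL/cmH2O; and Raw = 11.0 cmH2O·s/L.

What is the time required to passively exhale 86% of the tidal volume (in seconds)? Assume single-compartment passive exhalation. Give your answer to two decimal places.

τ = R × C = 11.0 × 42 mL/cmH2O = 11.0 × 0.042 L/cmH2O = 0.462 s.
Exhaled fraction f = 1 − e^(−t/τ) → t = −τ·ln(1 − f) = −0.462·ln(0.14) = 0.9083 s.

0.91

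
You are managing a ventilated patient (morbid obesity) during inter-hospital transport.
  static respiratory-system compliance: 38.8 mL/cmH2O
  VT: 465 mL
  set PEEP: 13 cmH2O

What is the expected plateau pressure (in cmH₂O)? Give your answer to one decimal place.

Pplat = PEEP + Vt / Cstat = 13 + 465 / 38.8 = 13 + 11.985 = 24.985 cmH2O.

25.0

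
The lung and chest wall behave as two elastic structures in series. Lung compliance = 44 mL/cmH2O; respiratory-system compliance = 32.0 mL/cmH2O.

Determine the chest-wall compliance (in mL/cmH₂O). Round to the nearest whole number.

117

1/Ccw = 1/Crs − 1/CL.
1/Ccw = 1/32.0 − 1/44 = 0.008523.
Ccw = 117.33 mL/cmH2O.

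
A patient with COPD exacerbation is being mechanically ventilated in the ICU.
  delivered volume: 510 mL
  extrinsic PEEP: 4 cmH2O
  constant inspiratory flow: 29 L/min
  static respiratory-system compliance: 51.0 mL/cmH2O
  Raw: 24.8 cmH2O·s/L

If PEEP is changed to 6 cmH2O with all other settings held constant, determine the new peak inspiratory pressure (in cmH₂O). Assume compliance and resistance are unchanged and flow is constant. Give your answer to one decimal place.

28.0

Flow: 29 L/min ÷ 60 = 0.4833 L/s.
PIP = Vt/C + R·V̇ + PEEP (constant-flow equation of motion).
Only the baseline term changes: ΔPIP = ΔPEEP = 6 − 4 = 2.0 cmH2O.
Original PIP = 510/51.0 + 24.8×0.4833 + 4 = 25.986 cmH2O; new PIP = 25.986 + (2.0) = 27.986 cmH2O.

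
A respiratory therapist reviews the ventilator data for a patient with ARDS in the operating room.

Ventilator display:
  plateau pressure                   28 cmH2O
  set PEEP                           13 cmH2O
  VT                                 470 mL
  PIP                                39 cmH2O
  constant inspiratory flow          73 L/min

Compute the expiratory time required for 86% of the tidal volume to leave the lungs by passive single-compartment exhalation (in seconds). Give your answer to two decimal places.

Flow: 73 L/min ÷ 60 = 1.2167 L/s.
R = (PIP − Pplat)/V̇ = (39 − 28) / 1.2167 = 11.0/1.2167 = 9.041 cmH2O·s/L.
C = Vt/(Pplat − PEEP) = 470.0 / (28 − 13) = 470.0/15.0 = 31.333 mL/cmH2O.
τ = R × C = 9.041 × 0.03133 L/cmH2O = 0.2833 s.
t = −τ·ln(1 − 0.86) = −0.2833·ln(0.14) = 0.557 s.

0.56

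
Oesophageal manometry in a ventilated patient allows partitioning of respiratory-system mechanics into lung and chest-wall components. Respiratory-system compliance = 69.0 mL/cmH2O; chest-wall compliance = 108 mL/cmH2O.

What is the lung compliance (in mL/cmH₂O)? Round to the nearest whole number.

191

1/CL = 1/Crs − 1/Ccw.
1/CL = 1/69.0 − 1/108 = 0.005233.
CL = 191.09 mL/cmH2O.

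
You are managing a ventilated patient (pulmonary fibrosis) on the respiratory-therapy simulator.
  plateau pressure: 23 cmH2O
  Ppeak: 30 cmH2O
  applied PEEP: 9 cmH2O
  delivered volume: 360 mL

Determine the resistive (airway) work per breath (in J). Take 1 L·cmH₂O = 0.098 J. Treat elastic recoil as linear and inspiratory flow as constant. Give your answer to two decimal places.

0.25

With constant inspiratory flow the resistive pressure is constant at PIP − Pplat = 30 − 23 = 7.0 cmH2O, so resistive work = 7.0 × 0.360 = 2.52 L·cmH2O.
× 0.098 J/(L·cmH2O) → 0.247 J.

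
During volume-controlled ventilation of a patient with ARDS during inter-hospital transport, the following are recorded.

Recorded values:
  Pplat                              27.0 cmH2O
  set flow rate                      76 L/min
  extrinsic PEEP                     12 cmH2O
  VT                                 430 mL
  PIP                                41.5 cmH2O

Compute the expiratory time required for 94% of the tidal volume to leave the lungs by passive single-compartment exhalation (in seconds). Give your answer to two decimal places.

Flow: 76 L/min ÷ 60 = 1.2667 L/s.
R = (PIP − Pplat)/V̇ = (41.5 − 27.0) / 1.2667 = 14.5/1.2667 = 11.447 cmH2O·s/L.
C = Vt/(Pplat − PEEP) = 430.0 / (27.0 − 12) = 430.0/15.0 = 28.667 mL/cmH2O.
τ = R × C = 11.447 × 0.02867 L/cmH2O = 0.3282 s.
t = −τ·ln(1 − 0.94) = −0.3282·ln(0.06) = 0.9234 s.

0.92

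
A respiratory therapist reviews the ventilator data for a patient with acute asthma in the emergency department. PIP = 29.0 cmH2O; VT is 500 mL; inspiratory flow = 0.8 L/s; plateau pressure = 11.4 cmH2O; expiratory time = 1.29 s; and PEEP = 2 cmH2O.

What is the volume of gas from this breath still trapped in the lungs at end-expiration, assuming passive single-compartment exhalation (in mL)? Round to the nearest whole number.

166

R = (PIP − Pplat)/V̇ = (29.0 − 11.4) / 0.8 = 17.6/0.8 = 22.0 cmH2O·s/L.
C = Vt/(Pplat − PEEP) = 500.0 / (11.4 − 2) = 500.0/9.4 = 53.191 mL/cmH2O.
τ = R × C = 22.0 × 0.05319 L/cmH2O = 1.17 s.
Fraction remaining = e^(−Te/τ) = e^(−1.29/1.17) = 0.332.
Trapped volume = 500.0 × 0.332 = 166.0 mL.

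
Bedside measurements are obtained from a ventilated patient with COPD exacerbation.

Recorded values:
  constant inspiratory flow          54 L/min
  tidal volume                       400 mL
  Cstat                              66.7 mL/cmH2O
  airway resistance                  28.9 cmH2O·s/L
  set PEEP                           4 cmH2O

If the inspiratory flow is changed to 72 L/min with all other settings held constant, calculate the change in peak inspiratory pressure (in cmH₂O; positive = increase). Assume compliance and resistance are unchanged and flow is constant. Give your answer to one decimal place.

Flow: 54 L/min ÷ 60 = 0.9 L/s.
New flow: 72 L/min ÷ 60 = 1.2 L/s.
PIP = Vt/C + R·V̇ + PEEP (constant-flow equation of motion).
Only the resistive term changes: ΔPIP = R × ΔV̇ = 28.9 × (1.2 − 0.9) = 28.9 × 0.3 = 8.67 cmH2O.

8.7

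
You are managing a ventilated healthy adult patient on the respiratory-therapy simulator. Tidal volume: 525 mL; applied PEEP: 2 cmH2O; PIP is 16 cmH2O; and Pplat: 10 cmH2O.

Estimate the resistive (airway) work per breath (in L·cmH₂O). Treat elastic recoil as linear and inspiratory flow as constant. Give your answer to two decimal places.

3.15

With constant inspiratory flow the resistive pressure is constant at PIP − Pplat = 16 − 10 = 6.0 cmH2O, so resistive work = 6.0 × 0.525 = 3.15 L·cmH2O.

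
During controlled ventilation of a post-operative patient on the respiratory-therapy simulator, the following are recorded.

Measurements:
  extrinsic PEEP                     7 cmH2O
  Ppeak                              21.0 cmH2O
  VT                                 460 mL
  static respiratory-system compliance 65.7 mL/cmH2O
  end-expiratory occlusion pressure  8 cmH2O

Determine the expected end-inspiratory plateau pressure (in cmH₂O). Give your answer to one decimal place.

End-expiratory occlusion gives total PEEP = 8 cmH2O (intrinsic PEEP = 8 − 7 = 1). Use total PEEP for the elastic gradient.
Pplat = PEEPtotal + Vt / Cstat = 8 + 460 / 65.7 = 8 + 7.002 = 15.002 cmH2O.

15.0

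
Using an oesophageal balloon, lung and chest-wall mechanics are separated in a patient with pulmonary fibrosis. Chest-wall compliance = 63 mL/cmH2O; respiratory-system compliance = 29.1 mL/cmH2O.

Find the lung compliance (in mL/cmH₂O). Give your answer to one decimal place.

54.1

1/CL = 1/Crs − 1/Ccw.
1/CL = 1/29.1 − 1/63 = 0.01849.
CL = 54.083 mL/cmH2O.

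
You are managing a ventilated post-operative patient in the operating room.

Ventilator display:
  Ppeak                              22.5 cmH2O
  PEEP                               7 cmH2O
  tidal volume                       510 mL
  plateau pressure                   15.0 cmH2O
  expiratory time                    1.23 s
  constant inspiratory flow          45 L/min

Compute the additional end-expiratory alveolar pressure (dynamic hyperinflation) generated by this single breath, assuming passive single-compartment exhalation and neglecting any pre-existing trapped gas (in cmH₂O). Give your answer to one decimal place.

Flow: 45 L/min ÷ 60 = 0.75 L/s.
R = (PIP − Pplat)/V̇ = (22.5 − 15.0) / 0.75 = 7.5/0.75 = 10.0 cmH2O·s/L.
C = Vt/(Pplat − PEEP) = 510.0 / (15.0 − 7) = 510.0/8.0 = 63.75 mL/cmH2O.
τ = R × C = 10.0 × 0.06375 L/cmH2O = 0.6375 s.
Fraction remaining = e^(−Te/τ) = e^(−1.23/0.6375) = 0.1452; trapped volume = 510.0 × 0.1452 = 74.052 mL.
Additional alveolar pressure from trapping ≈ V_trapped / C = 74.052 / 63.75 = 1.162 cmH2O.

1.2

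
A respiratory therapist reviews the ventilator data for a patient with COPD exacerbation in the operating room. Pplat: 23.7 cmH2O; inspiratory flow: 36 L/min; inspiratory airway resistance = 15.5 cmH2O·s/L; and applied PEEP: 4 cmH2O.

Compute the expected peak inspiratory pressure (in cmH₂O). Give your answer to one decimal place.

Flow: 36 L/min ÷ 60 = 0.6 L/s.
PIP = Pplat + Raw × flow = 23.7 + 15.5 × 0.6 = 23.7 + 9.3 = 33.0 cmH2O.

33.0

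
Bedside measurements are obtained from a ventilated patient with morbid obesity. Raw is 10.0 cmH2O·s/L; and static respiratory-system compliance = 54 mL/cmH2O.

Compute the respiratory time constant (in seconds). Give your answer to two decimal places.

τ = R × C = 10.0 × 54 mL/cmH2O = 10.0 × 0.054 L/cmH2O = 0.54 s.

0.54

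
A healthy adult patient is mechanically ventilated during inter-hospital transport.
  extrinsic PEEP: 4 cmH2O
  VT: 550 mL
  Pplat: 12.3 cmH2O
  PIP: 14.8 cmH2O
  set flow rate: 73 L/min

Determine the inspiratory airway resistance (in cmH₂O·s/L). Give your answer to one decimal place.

Flow: 73 L/min ÷ 60 = 1.2167 L/s.
Raw = (PIP − Pplat) / flow = (14.8 − 12.3) / 1.2167 = 2.5 / 1.2167 = 2.055 cmH2O·s/L.

2.1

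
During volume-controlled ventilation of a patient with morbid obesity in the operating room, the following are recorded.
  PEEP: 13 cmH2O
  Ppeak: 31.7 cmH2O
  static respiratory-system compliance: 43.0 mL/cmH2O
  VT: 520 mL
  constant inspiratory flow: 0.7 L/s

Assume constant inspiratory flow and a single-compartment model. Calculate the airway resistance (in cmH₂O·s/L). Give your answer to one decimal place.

Equation of motion (constant flow): PIP = Vt/C + R·V̇ + PEEP.
R·V̇ = PIP − Vt/C − PEEP = 31.7 − 520/43.0 − 13 = 31.7 − 12.093 − 13 = 6.607 cmH2O.
R = 6.607 / 0.7 = 9.439 cmH2O·s/L.

9.4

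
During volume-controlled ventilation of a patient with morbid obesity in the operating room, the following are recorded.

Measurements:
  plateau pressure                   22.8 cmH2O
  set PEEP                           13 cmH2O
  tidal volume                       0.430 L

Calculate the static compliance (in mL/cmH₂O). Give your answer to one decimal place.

43.9

Cstat = Vt / (Pplat − PEEP) = 430 / (22.8 − 13) = 430 / 9.8 = 43.878 mL/cmH2O.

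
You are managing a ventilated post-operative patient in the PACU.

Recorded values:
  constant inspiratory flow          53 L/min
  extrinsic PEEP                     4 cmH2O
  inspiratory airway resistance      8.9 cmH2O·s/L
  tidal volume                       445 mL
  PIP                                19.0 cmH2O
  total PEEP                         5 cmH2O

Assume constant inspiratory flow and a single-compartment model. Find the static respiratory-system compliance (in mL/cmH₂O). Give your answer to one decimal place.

Flow: 53 L/min ÷ 60 = 0.8833 L/s.
Total PEEP = 5 cmH2O (set 4 + intrinsic 1); this is the baseline alveolar pressure.
Equation of motion (constant flow): PIP = Vt/C + R·V̇ + PEEP.
Vt/C = PIP − R·V̇ − PEEP = 19.0 − 8.9×0.8833 − 5 = 19.0 − 7.861 − 5 = 6.139 cmH2O.
C = Vt / 6.139 = 445 / 6.139 = 72.487 mL/cmH2O.

72.5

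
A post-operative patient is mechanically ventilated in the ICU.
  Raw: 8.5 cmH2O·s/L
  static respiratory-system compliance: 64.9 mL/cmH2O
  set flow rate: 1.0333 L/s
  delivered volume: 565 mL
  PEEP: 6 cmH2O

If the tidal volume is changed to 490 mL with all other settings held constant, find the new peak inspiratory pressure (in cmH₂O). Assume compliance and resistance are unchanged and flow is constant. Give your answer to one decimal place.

22.3

PIP = Vt/C + R·V̇ + PEEP (constant-flow equation of motion).
Only the elastic term changes: ΔPIP = ΔVt / C = (490 − 565) / 64.9 = -1.156 cmH2O.
Original PIP = 565/64.9 + 8.5×1.0333 + 6 = 23.489 cmH2O; new PIP = 23.489 + (-1.156) = 22.333 cmH2O.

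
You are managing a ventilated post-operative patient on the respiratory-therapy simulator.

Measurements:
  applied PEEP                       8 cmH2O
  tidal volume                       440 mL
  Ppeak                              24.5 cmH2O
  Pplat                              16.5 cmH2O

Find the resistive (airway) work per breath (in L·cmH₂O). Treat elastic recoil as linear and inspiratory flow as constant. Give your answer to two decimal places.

3.52

With constant inspiratory flow the resistive pressure is constant at PIP − Pplat = 24.5 − 16.5 = 8.0 cmH2O, so resistive work = 8.0 × 0.440 = 3.52 L·cmH2O.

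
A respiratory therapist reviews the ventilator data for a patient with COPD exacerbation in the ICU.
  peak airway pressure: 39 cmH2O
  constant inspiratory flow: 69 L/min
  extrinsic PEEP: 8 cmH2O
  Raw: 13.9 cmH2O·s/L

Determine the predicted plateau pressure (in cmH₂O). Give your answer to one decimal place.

23.0

Flow: 69 L/min ÷ 60 = 1.15 L/s.
Pplat = PIP − Raw × flow = 39 − 13.9 × 1.15 = 39 − 15.985 = 23.015 cmH2O.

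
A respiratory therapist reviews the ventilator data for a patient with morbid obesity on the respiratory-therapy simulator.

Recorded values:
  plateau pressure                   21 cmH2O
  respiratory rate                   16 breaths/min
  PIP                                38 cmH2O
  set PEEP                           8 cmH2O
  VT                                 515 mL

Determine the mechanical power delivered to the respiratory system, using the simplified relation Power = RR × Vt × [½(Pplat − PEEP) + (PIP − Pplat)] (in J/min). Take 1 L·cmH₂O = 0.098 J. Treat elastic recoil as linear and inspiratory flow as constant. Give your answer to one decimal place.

Per-breath work = Vt × [½(Pplat−PEEP) + (PIP−Pplat)] = 0.515 × [0.5×13.0 + 17.0] = 0.515 × 23.5 = 12.103 L·cmH2O.
Power = 16 × 12.103 = 193.65 L·cmH2O/min.
× 0.098 J/(L·cmH2O) → 18.978 J/min.

19.0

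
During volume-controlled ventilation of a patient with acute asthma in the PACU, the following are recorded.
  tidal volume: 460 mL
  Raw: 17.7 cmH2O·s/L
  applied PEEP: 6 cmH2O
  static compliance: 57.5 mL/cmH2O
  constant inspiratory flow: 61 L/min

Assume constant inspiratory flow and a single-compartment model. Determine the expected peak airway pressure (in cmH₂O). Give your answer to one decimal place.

32.0

Flow: 61 L/min ÷ 60 = 1.0167 L/s.
Equation of motion (constant flow): PIP = Vt/C + R·V̇ + PEEP.
PIP = 460/57.5 + 17.7×1.0167 + 6 = 8.0 + 17.996 + 6 = 31.996 cmH2O.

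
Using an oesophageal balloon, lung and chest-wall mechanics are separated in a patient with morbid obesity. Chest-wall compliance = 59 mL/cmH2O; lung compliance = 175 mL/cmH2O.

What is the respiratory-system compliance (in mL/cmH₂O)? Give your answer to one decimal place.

44.1

Lung and chest wall are elastances in series: 1/Crs = 1/CL + 1/Ccw.
1/Crs = 1/175 + 1/59 = 0.02266.
Crs = 44.131 mL/cmH2O.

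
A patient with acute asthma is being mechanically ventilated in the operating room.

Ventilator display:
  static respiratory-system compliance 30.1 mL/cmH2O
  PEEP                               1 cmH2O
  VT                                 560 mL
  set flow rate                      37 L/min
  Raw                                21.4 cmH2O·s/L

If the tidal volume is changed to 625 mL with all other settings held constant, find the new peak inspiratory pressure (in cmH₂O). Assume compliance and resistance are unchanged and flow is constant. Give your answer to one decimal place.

35.0

Flow: 37 L/min ÷ 60 = 0.6167 L/s.
PIP = Vt/C + R·V̇ + PEEP (constant-flow equation of motion).
Only the elastic term changes: ΔPIP = ΔVt / C = (625 − 560) / 30.1 = 2.159 cmH2O.
Original PIP = 560/30.1 + 21.4×0.6167 + 1 = 32.802 cmH2O; new PIP = 32.802 + (2.159) = 34.961 cmH2O.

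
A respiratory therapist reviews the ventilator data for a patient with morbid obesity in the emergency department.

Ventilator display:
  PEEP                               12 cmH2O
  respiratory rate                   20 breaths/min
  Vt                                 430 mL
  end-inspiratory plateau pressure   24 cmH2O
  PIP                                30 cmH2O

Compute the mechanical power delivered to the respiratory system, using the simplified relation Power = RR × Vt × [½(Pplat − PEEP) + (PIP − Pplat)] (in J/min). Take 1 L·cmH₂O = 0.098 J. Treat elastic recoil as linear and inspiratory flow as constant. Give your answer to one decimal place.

10.1

Per-breath work = Vt × [½(Pplat−PEEP) + (PIP−Pplat)] = 0.430 × [0.5×12.0 + 6.0] = 0.430 × 12.0 = 5.16 L·cmH2O.
Power = 20 × 5.16 = 103.2 L·cmH2O/min.
× 0.098 J/(L·cmH2O) → 10.114 J/min.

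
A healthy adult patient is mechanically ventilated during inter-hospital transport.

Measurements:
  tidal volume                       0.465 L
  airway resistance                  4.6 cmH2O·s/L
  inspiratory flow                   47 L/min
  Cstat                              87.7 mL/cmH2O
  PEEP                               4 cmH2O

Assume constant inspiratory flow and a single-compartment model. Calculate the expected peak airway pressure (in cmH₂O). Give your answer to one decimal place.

12.9

Flow: 47 L/min ÷ 60 = 0.7833 L/s.
Equation of motion (constant flow): PIP = Vt/C + R·V̇ + PEEP.
PIP = 465/87.7 + 4.6×0.7833 + 4 = 5.302 + 3.603 + 4 = 12.905 cmH2O.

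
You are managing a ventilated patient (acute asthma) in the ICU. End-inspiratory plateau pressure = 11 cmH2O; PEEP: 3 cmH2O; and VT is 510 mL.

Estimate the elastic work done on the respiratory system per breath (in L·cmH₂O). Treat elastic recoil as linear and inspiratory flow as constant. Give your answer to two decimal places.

Elastic work ≈ ½ × (Pplat − PEEP) × Vt = 0.5 × (11 − 3) × 0.510 L = 0.5 × 8.0 × 0.510 = 2.04 L·cmH2O.

2.04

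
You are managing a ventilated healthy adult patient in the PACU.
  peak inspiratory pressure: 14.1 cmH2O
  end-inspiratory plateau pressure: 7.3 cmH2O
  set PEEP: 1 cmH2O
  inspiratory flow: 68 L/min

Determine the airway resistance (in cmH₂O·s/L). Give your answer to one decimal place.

Flow: 68 L/min ÷ 60 = 1.1333 L/s.
Raw = (PIP − Pplat) / flow = (14.1 − 7.3) / 1.1333 = 6.8 / 1.1333 = 6.0 cmH2O·s/L.

6.0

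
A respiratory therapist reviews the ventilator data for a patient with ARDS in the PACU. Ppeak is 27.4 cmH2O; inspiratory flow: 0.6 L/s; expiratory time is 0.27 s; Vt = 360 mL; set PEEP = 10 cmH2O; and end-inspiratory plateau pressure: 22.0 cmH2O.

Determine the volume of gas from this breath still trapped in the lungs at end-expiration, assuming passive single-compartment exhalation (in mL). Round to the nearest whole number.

132

R = (PIP − Pplat)/V̇ = (27.4 − 22.0) / 0.6 = 5.4/0.6 = 9.0 cmH2O·s/L.
C = Vt/(Pplat − PEEP) = 360.0 / (22.0 − 10) = 360.0/12.0 = 30.0 mL/cmH2O.
τ = R × C = 9.0 × 0.03 L/cmH2O = 0.27 s.
Fraction remaining = e^(−Te/τ) = e^(−0.27/0.27) = 0.3679.
Trapped volume = 360.0 × 0.3679 = 132.44 mL.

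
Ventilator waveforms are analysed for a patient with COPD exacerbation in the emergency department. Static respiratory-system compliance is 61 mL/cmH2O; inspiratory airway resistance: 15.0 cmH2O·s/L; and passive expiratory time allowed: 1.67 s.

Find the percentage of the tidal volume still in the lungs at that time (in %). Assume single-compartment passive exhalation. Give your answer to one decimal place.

16.1

τ = R × C = 15.0 × 61 mL/cmH2O = 15.0 × 0.061 L/cmH2O = 0.915 s.
Passive exhalation: V(t)/V₀ = e^(−t/τ) = e^(−1.67/0.915) = 0.1612.
Fraction remaining = 0.1612 → 16.12%.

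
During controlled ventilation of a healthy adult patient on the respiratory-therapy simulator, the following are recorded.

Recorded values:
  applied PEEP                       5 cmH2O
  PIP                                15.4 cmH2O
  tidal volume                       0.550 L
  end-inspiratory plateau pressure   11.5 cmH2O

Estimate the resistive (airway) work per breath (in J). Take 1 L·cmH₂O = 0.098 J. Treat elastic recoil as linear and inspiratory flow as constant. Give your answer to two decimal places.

0.21

With constant inspiratory flow the resistive pressure is constant at PIP − Pplat = 15.4 − 11.5 = 3.9 cmH2O, so resistive work = 3.9 × 0.550 = 2.145 L·cmH2O.
× 0.098 J/(L·cmH2O) → 0.2102 J.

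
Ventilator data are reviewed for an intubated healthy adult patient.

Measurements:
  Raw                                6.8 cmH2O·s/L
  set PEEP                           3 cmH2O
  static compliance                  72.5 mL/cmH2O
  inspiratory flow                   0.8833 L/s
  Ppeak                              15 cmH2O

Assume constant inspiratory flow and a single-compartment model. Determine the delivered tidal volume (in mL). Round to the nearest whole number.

435

Equation of motion (constant flow): PIP = Vt/C + R·V̇ + PEEP.
Vt/C = PIP − R·V̇ − PEEP = 15 − 6.006 − 3 = 5.994 cmH2O.
Vt = C × 5.994 = 72.5 × 5.994 = 434.57 mL.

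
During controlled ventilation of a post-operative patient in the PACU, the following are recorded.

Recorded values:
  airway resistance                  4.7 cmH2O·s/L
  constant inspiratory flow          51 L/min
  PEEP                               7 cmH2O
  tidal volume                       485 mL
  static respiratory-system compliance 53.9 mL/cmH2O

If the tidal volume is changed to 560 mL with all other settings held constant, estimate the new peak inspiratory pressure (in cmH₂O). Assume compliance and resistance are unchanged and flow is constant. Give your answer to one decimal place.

21.4

Flow: 51 L/min ÷ 60 = 0.85 L/s.
PIP = Vt/C + R·V̇ + PEEP (constant-flow equation of motion).
Only the elastic term changes: ΔPIP = ΔVt / C = (560 − 485) / 53.9 = 1.391 cmH2O.
Original PIP = 485/53.9 + 4.7×0.85 + 7 = 19.993 cmH2O; new PIP = 19.993 + (1.391) = 21.384 cmH2O.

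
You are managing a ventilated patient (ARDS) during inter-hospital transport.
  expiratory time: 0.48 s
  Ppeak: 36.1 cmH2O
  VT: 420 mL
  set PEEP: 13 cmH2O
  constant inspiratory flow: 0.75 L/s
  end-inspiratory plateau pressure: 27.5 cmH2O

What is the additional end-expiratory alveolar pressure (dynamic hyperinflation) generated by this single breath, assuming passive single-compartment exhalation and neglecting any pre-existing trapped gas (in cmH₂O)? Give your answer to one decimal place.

R = (PIP − Pplat)/V̇ = (36.1 − 27.5) / 0.75 = 8.6/0.75 = 11.467 cmH2O·s/L.
C = Vt/(Pplat − PEEP) = 420.0 / (27.5 − 13) = 420.0/14.5 = 28.966 mL/cmH2O.
τ = R × C = 11.467 × 0.02897 L/cmH2O = 0.3322 s.
Fraction remaining = e^(−Te/τ) = e^(−0.48/0.3322) = 0.2358; trapped volume = 420.0 × 0.2358 = 99.036 mL.
Additional alveolar pressure from trapping ≈ V_trapped / C = 99.036 / 28.966 = 3.419 cmH2O.

3.4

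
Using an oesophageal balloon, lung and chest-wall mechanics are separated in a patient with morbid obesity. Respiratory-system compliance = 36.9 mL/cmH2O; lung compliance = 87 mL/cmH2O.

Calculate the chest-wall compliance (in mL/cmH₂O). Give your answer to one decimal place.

64.1

1/Ccw = 1/Crs − 1/CL.
1/Ccw = 1/36.9 − 1/87 = 0.01561.
Ccw = 64.061 mL/cmH2O.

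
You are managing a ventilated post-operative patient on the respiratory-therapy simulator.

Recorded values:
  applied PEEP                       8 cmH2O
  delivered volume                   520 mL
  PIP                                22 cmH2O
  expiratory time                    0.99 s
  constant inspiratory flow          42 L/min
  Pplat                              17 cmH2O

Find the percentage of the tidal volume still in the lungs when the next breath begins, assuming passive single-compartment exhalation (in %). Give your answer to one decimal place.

Flow: 42 L/min ÷ 60 = 0.7 L/s.
R = (PIP − Pplat)/V̇ = (22 − 17) / 0.7 = 5.0/0.7 = 7.143 cmH2O·s/L.
C = Vt/(Pplat − PEEP) = 520.0 / (17 − 8) = 520.0/9.0 = 57.778 mL/cmH2O.
τ = R × C = 7.143 × 0.05778 L/cmH2O = 0.4127 s.
Fraction remaining at end-expiration = e^(−Te/τ) = e^(−0.99/0.4127) = 0.09082 → 9.082%.

9.1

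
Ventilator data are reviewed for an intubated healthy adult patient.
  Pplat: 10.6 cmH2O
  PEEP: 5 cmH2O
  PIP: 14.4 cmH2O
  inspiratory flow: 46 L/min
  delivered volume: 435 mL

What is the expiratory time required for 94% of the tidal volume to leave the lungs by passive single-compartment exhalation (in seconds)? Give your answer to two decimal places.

1.08

Flow: 46 L/min ÷ 60 = 0.7667 L/s.
R = (PIP − Pplat)/V̇ = (14.4 − 10.6) / 0.7667 = 3.8/0.7667 = 4.956 cmH2O·s/L.
C = Vt/(Pplat − PEEP) = 435.0 / (10.6 − 5) = 435.0/5.6 = 77.679 mL/cmH2O.
τ = R × C = 4.956 × 0.07768 L/cmH2O = 0.385 s.
t = −τ·ln(1 − 0.94) = −0.385·ln(0.06) = 1.083 s.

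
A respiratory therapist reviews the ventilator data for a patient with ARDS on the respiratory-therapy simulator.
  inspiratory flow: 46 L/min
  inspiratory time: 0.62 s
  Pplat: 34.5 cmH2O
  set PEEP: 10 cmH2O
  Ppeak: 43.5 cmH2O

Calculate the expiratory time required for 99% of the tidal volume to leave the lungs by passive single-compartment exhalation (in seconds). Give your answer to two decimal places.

Flow: 46 L/min ÷ 60 = 0.7667 L/s.
Vt = flow × Ti = 0.7667 L/s × 0.62 s × 1000 mL/L = 475.35 mL.
R = (PIP − Pplat)/V̇ = (43.5 − 34.5) / 0.7667 = 9.0/0.7667 = 11.739 cmH2O·s/L.
C = Vt/(Pplat − PEEP) = 475.35 / (34.5 − 10) = 475.35/24.5 = 19.402 mL/cmH2O.
τ = R × C = 11.739 × 0.0194 L/cmH2O = 0.2277 s.
t = −τ·ln(1 − 0.99) = −0.2277·ln(0.01) = 1.049 s.

1.05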